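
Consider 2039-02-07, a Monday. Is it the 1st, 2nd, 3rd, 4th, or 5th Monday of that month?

Day 7 falls in week ⌈7/7⌉ of the month.
Days 1–7 hold the 1st Monday, 8–14 the 2nd, 15–21 the 3rd, 22–28 the 4th, 29–31 the 5th.
7 is in the range for the 1st.

1st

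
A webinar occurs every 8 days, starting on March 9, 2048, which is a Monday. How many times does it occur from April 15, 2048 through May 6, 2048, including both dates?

Occurrences land 8·i days after March 9, 2048 for i = 0, 1, 2, …
April 15, 2048 is 37 days after the start; 37 ÷ 8 = 4 remainder 5; since the remainder is 5, round up to i = 5. First occurrence in the window: #6 on April 18, 2048 (5×8 = 40 days in).
May 6, 2048 is 58 days after the start; 58 ÷ 8 = 7 remainder 2. Last occurrence in the window: #8 on May 4, 2048.
Occurrences #6 through #8: 3 in total.

3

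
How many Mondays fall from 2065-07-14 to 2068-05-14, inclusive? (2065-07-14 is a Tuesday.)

148

2065-07-14 is a Tuesday; the first Monday on or after it is 2065-07-20 (6 days later).
From 2065-07-20 to 2068-05-14: 164 + 365 + 365 + 135 = 1029 days (rest of 2065, 2066, 2067, to 2068-05-14 in 2068).
1029 ÷ 7 = 147 full weeks with remainder 0, so 147 more Mondays after the first → 148.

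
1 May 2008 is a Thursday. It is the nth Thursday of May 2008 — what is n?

1st

Day 1 falls in week ⌈1/7⌉ of the month.
Days 1–7 hold the 1st Thursday, 8–14 the 2nd, 15–21 the 3rd, 22–28 the 4th, 29–31 the 5th.
1 is in the range for the 1st.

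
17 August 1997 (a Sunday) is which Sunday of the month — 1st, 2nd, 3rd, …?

Day 17 falls in week ⌈17/7⌉ of the month.
Days 1–7 hold the 1st Sunday, 8–14 the 2nd, 15–21 the 3rd, 22–28 the 4th, 29–31 the 5th.
17 is in the range for the 3rd.

3rd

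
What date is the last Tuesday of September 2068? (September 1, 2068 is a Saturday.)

25 September 2068

September 2068 begins on a Saturday, so the first Tuesday is September 4 (3 days later).
September 2068 has 30 days. Adding weeks: 4, 11, 18, 25 — the last one ≤ 30 is the 25th.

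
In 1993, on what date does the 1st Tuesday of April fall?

6 April 1993

April 1993 begins on a Thursday, so the first Tuesday is April 6 (5 days later).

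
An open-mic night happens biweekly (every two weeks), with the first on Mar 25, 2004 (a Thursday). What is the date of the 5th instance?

May 20, 2004

The 5th occurrence is 4 intervals after the first: 4 × 14 = 56 days after Mar 25, 2004.
Mar has 31 days — 6 days to the end of Mar leaves 50.
Apr has 30 days (20 left).
20 days into May → May 20, 2004.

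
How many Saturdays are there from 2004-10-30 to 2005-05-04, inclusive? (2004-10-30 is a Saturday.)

27

2004-10-30 is a Saturday; the first Saturday on or after it is 2004-10-30.
From 2004-10-30 to 2005-05-04: 1 + 30 + 31 + 31 + 28 + 31 + 30 + 4 = 186 days (rest of October, November, December, January, February, March, April, May).
186 ÷ 7 = 26 full weeks with remainder 4, so 26 more Saturdays after the first → 27.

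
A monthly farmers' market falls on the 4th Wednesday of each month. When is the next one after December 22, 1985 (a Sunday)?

December 25, 1985

December 1985 starts on a Sunday; its first Wednesday is the 4th, so the 4th Wednesday is the 25th — December 25, 1985.
December 25, 1985 is after December 22, 1985, so that is the next one.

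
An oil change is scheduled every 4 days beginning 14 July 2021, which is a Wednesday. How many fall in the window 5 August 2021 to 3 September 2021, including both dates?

7

Occurrences land 4·i days after 14 July 2021 for i = 0, 1, 2, …
5 August 2021 is 22 days after the start; 22 ÷ 4 = 5 remainder 2; since the remainder is 2, round up to i = 6. First occurrence in the window: #7 on 7 August 2021 (6×4 = 24 days in).
3 September 2021 is 51 days after the start; 51 ÷ 4 = 12 remainder 3. Last occurrence in the window: #13 on 31 August 2021.
Occurrences #7 through #13: 7 in total.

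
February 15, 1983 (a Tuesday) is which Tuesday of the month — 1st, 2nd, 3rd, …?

Day 15 falls in week ⌈15/7⌉ of the month.
Days 1–7 hold the 1st Tuesday, 8–14 the 2nd, 15–21 the 3rd, 22–28 the 4th, 29–31 the 5th.
15 is in the range for the 3rd.

3rd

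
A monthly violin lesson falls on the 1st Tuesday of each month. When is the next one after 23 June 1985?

June 1985 starts on a Saturday, so its 1st Tuesday is 4 June 1985 (3 days in).
That is not after 23 June 1985, so look at July 1985.
July 1985 starts on a Monday, so its 1st Tuesday is 2 July 1985 (1 day in).

2 July 1985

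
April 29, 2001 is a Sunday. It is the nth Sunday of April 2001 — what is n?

Day 29 falls in week ⌈29/7⌉ of the month.
Days 1–7 hold the 1st Sunday, 8–14 the 2nd, 15–21 the 3rd, 22–28 the 4th, 29–31 the 5th.
29 is in the range for the 5th.

5th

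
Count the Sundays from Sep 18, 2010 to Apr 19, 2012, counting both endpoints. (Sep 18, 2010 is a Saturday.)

83

Sep 18, 2010 is a Saturday; the first Sunday on or after it is Sep 19, 2010 (1 day later).
From Sep 19, 2010 to Apr 19, 2012: 103 + 365 + 110 = 578 days (rest of 2010, 2011, to Apr 19, 2012 in 2012).
578 ÷ 7 = 82 full weeks with remainder 4, so 82 more Sundays after the first → 83.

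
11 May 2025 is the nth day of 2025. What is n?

Days in months before May: 31 + 28 + 31 + 30 = 120.
Plus 11 days into May → day 131.

131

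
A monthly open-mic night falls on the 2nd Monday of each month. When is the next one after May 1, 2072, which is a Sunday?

May 2072 starts on a Sunday; its first Monday is the 2nd, so the 2nd Monday is the 9th — May 9, 2072.
May 9, 2072 is after May 1, 2072, so that is the next one.

May 9, 2072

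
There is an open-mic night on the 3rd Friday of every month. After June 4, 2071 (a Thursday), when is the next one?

June 2071 starts on a Monday; its first Friday is the 5th, so the 3rd Friday is the 19th — June 19, 2071.
June 19, 2071 is after June 4, 2071, so that is the next one.

June 19, 2071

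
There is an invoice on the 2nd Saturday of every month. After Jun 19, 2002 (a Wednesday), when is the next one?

Jul 13, 2002

Jun 2002 starts on a Saturday; its first Saturday is the 1st, so the 2nd Saturday is the 8th — Jun 8, 2002.
That is not after Jun 19, 2002, so look at Jul 2002.
Jul 2002 starts on a Monday; its first Saturday is the 6th, so the 2nd Saturday is the 13th — Jul 13, 2002.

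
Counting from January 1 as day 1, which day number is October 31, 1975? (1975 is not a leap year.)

304

Days in months before October: 31 + 28 + 31 + 30 + 31 + 30 + 31 + 31 + 30 = 273.
Plus 31 days into October → day 304.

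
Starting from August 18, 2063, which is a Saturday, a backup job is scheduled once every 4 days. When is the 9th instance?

September 19, 2063

The 9th occurrence is 8 intervals after the first: 8 × 4 = 32 days after August 18, 2063.
August has 31 days — 13 days to the end of August leaves 19.
19 days into September → September 19, 2063.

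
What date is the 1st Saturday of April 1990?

April 7, 1990

April 1990 begins on a Sunday, so the first Saturday is April 7 (6 days later).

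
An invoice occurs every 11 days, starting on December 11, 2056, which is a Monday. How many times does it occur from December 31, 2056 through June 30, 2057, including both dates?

17

Occurrences land 11·i days after December 11, 2056 for i = 0, 1, 2, …
December 31, 2056 is 20 days after the start; 20 ÷ 11 = 1 remainder 9; since the remainder is 9, round up to i = 2. First occurrence in the window: #3 on January 2, 2057 (2×11 = 22 days in).
June 30, 2057 is 201 days after the start; 201 ÷ 11 = 18 remainder 3. Last occurrence in the window: #19 on June 27, 2057.
Occurrences #3 through #19: 17 in total.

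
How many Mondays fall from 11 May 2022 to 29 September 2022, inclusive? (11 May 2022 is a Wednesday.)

11 May 2022 is a Wednesday; the first Monday on or after it is 16 May 2022 (5 days later).
From 16 May 2022 to 29 September 2022: 15 + 30 + 31 + 31 + 29 = 136 days (rest of May, June, July, August, September).
136 ÷ 7 = 19 full weeks with remainder 3, so 19 more Mondays after the first → 20.

20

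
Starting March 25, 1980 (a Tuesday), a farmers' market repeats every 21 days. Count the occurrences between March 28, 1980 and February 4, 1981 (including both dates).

Occurrences land 21·i days after March 25, 1980 for i = 0, 1, 2, …
March 28, 1980 is 3 days after the start; 3 ÷ 21 = 0 remainder 3; since the remainder is 3, round up to i = 1. First occurrence in the window: #2 on April 15, 1980 (1×21 = 21 days in).
February 4, 1981 is 316 days after the start; 316 ÷ 21 = 15 remainder 1. Last occurrence in the window: #16 on February 3, 1981.
Occurrences #2 through #16: 15 in total.

15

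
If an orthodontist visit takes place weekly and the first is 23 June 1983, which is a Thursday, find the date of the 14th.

The 14th occurrence is 13 intervals after the first: 13 × 7 = 91 days after 23 June 1983.
June has 30 days — 7 days to the end of June leaves 84.
July has 31 days (53 left).
August has 31 days (22 left).
22 days into September → 22 September 1983.

22 September 1983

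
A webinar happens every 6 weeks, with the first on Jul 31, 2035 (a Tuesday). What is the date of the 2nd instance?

The 2nd occurrence is 1 interval after the first: 1 × 42 = 42 days after Jul 31, 2035.
Jul has 31 days — 0 days to the end of Jul leaves 42.
Aug has 31 days (11 left).
11 days into Sep → Sep 11, 2035.

Sep 11, 2035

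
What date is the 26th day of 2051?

2051-01-26

26 into January → January 26.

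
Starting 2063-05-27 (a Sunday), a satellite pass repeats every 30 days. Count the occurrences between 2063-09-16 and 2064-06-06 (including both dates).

9

Occurrences land 30·i days after 2063-05-27 for i = 0, 1, 2, …
2063-09-16 is 112 days after the start; 112 ÷ 30 = 3 remainder 22; since the remainder is 22, round up to i = 4. First occurrence in the window: #5 on 2063-09-24 (4×30 = 120 days in).
2064-06-06 is 376 days after the start; 376 ÷ 30 = 12 remainder 16. Last occurrence in the window: #13 on 2064-05-21.
Occurrences #5 through #13: 9 in total.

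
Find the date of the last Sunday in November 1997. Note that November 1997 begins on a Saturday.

November 30, 1997

November 1997 begins on a Saturday, so the first Sunday is November 2 (1 day later).
November 1997 has 30 days. Adding weeks: 2, 9, 16, 23, 30 — the last one ≤ 30 is the 30th.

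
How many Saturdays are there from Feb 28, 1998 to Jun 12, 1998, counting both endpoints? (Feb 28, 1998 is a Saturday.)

Feb 28, 1998 is a Saturday; the first Saturday on or after it is Feb 28, 1998.
From Feb 28, 1998 to Jun 12, 1998: 0 + 31 + 30 + 31 + 12 = 104 days (rest of Feb, Mar, Apr, May, Jun).
104 ÷ 7 = 14 full weeks with remainder 6, so 14 more Saturdays after the first → 15.

15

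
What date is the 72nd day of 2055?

March 13, 2055

January has 31 days (72 − 31 = 41 remain).
February has 28 days (41 − 28 = 13 remain).
13 into March → March 13.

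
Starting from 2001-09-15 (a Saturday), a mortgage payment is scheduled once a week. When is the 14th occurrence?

2001-12-15

The 14th occurrence is 13 intervals after the first: 13 × 7 = 91 days after 2001-09-15.
September has 30 days — 15 days to the end of September leaves 76.
October has 31 days (45 left).
November has 30 days (15 left).
15 days into December → 2001-12-15.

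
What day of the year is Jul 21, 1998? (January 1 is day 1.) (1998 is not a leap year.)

202

Days in months before Jul: 31 + 28 + 31 + 30 + 31 + 30 = 181.
Plus 21 days into Jul → day 202.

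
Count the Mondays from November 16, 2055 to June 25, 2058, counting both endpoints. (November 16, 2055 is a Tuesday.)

November 16, 2055 is a Tuesday; the first Monday on or after it is November 22, 2055 (6 days later).
From November 22, 2055 to June 25, 2058: 39 + 366 + 365 + 176 = 946 days (rest of 2055, 2056, 2057, to June 25, 2058 in 2058).
946 ÷ 7 = 135 full weeks with remainder 1, so 135 more Mondays after the first → 136.

136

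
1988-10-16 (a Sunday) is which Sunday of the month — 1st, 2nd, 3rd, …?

Day 16 falls in week ⌈16/7⌉ of the month.
Days 1–7 hold the 1st Sunday, 8–14 the 2nd, 15–21 the 3rd, 22–28 the 4th, 29–31 the 5th.
16 is in the range for the 3rd.

3rd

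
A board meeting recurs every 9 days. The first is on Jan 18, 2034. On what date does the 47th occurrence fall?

The 47th occurrence is 46 intervals after the first: 46 × 9 = 414 days after Jan 18, 2034.
Jan has 31 days — 13 days to the end of Jan leaves 401.
From end of Jan to end of 2034 is 334 days (67 left).
Jan has 31 days (36 left).
Feb has 28 days (8 left).
8 days into Mar → Mar 8, 2035.

Mar 8, 2035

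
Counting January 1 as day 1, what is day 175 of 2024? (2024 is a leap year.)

23 June 2024

January has 31 days (175 − 31 = 144 remain).
February has 29 days (144 − 29 = 115 remain).
March has 31 days (115 − 31 = 84 remain).
April has 30 days (84 − 30 = 54 remain).
May has 31 days (54 − 31 = 23 remain).
23 into June → June 23.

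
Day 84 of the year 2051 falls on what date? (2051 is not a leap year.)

Mar 25, 2051

Jan has 31 days (84 − 31 = 53 remain).
Feb has 28 days (53 − 28 = 25 remain).
25 into Mar → Mar 25.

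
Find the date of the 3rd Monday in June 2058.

The first Monday of June 2058 is June 3.
The 3rd Monday is 2 weeks later: 3 + 14 = 17.

June 17, 2058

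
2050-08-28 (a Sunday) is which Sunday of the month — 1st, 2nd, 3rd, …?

Day 28 falls in week ⌈28/7⌉ of the month.
Days 1–7 hold the 1st Sunday, 8–14 the 2nd, 15–21 the 3rd, 22–28 the 4th, 29–31 the 5th.
28 is in the range for the 4th.

4th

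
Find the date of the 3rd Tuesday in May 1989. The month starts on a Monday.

May 16, 1989

May 1989 begins on a Monday, so the first Tuesday is May 2 (1 day later).
The 3rd Tuesday is 2 weeks later: 2 + 14 = 16.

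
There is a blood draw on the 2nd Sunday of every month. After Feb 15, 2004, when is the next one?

Mar 14, 2004

Feb 2004 starts on a Sunday; its first Sunday is the 1st, so the 2nd Sunday is the 8th — Feb 8, 2004.
That is not after Feb 15, 2004, so look at Mar 2004.
Mar 2004 starts on a Monday; its first Sunday is the 7th, so the 2nd Sunday is the 14th — Mar 14, 2004.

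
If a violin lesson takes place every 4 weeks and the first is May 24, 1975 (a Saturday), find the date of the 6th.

The 6th occurrence is 5 intervals after the first: 5 × 28 = 140 days after May 24, 1975.
May has 31 days — 7 days to the end of May leaves 133.
Jun has 30 days (103 left).
Jul has 31 days (72 left).
Aug has 31 days (41 left).
Sep has 30 days (11 left).
11 days into Oct → Oct 11, 1975.

Oct 11, 1975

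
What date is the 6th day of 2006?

Jan 6, 2006

6 into Jan → Jan 6.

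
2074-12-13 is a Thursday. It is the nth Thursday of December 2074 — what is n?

Day 13 falls in week ⌈13/7⌉ of the month.
Days 1–7 hold the 1st Thursday, 8–14 the 2nd, 15–21 the 3rd, 22–28 the 4th, 29–31 the 5th.
13 is in the range for the 2nd.

2nd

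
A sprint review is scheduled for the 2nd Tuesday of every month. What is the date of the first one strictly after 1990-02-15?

1990-03-13

February 1990 starts on a Thursday; its first Tuesday is the 6th, so the 2nd Tuesday is the 13th — 1990-02-13.
That is not after 1990-02-15, so look at March 1990.
March 1990 starts on a Thursday; its first Tuesday is the 6th, so the 2nd Tuesday is the 13th — 1990-03-13.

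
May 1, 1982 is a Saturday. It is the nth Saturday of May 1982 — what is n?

1st

Day 1 falls in week ⌈1/7⌉ of the month.
Days 1–7 hold the 1st Saturday, 8–14 the 2nd, 15–21 the 3rd, 22–28 the 4th, 29–31 the 5th.
1 is in the range for the 1st.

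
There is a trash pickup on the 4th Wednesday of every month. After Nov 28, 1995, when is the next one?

Dec 27, 1995

Nov 1995 starts on a Wednesday; its first Wednesday is the 1st, so the 4th Wednesday is the 22nd — Nov 22, 1995.
That is not after Nov 28, 1995, so look at Dec 1995.
Dec 1995 starts on a Friday; its first Wednesday is the 6th, so the 4th Wednesday is the 27th — Dec 27, 1995.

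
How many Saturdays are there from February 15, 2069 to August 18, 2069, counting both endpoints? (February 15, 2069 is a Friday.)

27

February 15, 2069 is a Friday; the first Saturday on or after it is February 16, 2069 (1 day later).
From February 16, 2069 to August 18, 2069: 12 + 31 + 30 + 31 + 30 + 31 + 18 = 183 days (rest of February, March, April, May, June, July, August).
183 ÷ 7 = 26 full weeks with remainder 1, so 26 more Saturdays after the first → 27.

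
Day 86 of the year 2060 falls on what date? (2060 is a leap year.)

January has 31 days (86 − 31 = 55 remain).
February has 29 days (55 − 29 = 26 remain).
26 into March → March 26.

26 March 2060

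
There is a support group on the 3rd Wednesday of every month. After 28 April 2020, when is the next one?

April 2020 starts on a Wednesday; its first Wednesday is the 1st, so the 3rd Wednesday is the 15th — 15 April 2020.
That is not after 28 April 2020, so look at May 2020.
May 2020 starts on a Friday; its first Wednesday is the 6th, so the 3rd Wednesday is the 20th — 20 May 2020.

20 May 2020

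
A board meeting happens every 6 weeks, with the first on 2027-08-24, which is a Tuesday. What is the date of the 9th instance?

2028-07-25

The 9th occurrence is 8 intervals after the first: 8 × 42 = 336 days after 2027-08-24.
August has 31 days — 7 days to the end of August leaves 329.
September has 30 days (299 left).
October has 31 days (268 left).
November has 30 days (238 left).
December has 31 days (207 left).
January has 31 days (176 left).
February has 29 days (147 left).
March has 31 days (116 left).
April has 30 days (86 left).
May has 31 days (55 left).
June has 30 days (25 left).
25 days into July → 2028-07-25.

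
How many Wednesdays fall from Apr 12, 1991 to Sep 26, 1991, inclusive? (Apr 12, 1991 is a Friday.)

24

Apr 12, 1991 is a Friday; the first Wednesday on or after it is Apr 17, 1991 (5 days later).
From Apr 17, 1991 to Sep 26, 1991: 13 + 31 + 30 + 31 + 31 + 26 = 162 days (rest of Apr, May, Jun, Jul, Aug, Sep).
162 ÷ 7 = 23 full weeks with remainder 1, so 23 more Wednesdays after the first → 24.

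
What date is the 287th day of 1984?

13 October 1984

January has 31 days (287 − 31 = 256 remain).
February has 29 days (256 − 29 = 227 remain).
March has 31 days (227 − 31 = 196 remain).
April has 30 days (196 − 30 = 166 remain).
May has 31 days (166 − 31 = 135 remain).
June has 30 days (135 − 30 = 105 remain).
July has 31 days (105 − 31 = 74 remain).
August has 31 days (74 − 31 = 43 remain).
September has 30 days (43 − 30 = 13 remain).
13 into October → October 13.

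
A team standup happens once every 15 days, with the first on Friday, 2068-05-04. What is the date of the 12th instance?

2068-10-16

The 12th occurrence is 11 intervals after the first: 11 × 15 = 165 days after 2068-05-04.
May has 31 days — 27 days to the end of May leaves 138.
June has 30 days (108 left).
July has 31 days (77 left).
August has 31 days (46 left).
September has 30 days (16 left).
16 days into October → 2068-10-16.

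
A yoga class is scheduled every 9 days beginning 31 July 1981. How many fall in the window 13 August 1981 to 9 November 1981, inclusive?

Occurrences land 9·i days after 31 July 1981 for i = 0, 1, 2, …
13 August 1981 is 13 days after the start; 13 ÷ 9 = 1 remainder 4; since the remainder is 4, round up to i = 2. First occurrence in the window: #3 on 18 August 1981 (2×9 = 18 days in).
9 November 1981 is 101 days after the start; 101 ÷ 9 = 11 remainder 2. Last occurrence in the window: #12 on 7 November 1981.
Occurrences #3 through #12: 10 in total.

10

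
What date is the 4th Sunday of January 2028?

23 January 2028

January 2028 begins on a Saturday, so the first Sunday is January 2 (1 day later).
The 4th Sunday is 3 weeks later: 2 + 21 = 23.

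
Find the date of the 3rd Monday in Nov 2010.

Nov 15, 2010

Nov 2010 begins on a Monday, so the first Monday is Nov 1.
The 3rd Monday is 2 weeks later: 1 + 14 = 15.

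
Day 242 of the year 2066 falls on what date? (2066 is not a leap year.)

August 30, 2066

January has 31 days (242 − 31 = 211 remain).
February has 28 days (211 − 28 = 183 remain).
March has 31 days (183 − 31 = 152 remain).
April has 30 days (152 − 30 = 122 remain).
May has 31 days (122 − 31 = 91 remain).
June has 30 days (91 − 30 = 61 remain).
July has 31 days (61 − 31 = 30 remain).
30 into August → August 30.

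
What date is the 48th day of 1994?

Feb 17, 1994

Jan has 31 days (48 − 31 = 17 remain).
17 into Feb → Feb 17.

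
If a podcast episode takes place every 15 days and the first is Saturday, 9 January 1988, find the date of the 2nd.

The 2nd occurrence is 1 interval after the first: 1 × 15 = 15 days after 9 January 1988.
15 days later is 24 January 1988.

24 January 1988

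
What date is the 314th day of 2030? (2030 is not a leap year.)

January has 31 days (314 − 31 = 283 remain).
February has 28 days (283 − 28 = 255 remain).
March has 31 days (255 − 31 = 224 remain).
April has 30 days (224 − 30 = 194 remain).
May has 31 days (194 − 31 = 163 remain).
June has 30 days (163 − 30 = 133 remain).
July has 31 days (133 − 31 = 102 remain).
August has 31 days (102 − 31 = 71 remain).
September has 30 days (71 − 30 = 41 remain).
October has 31 days (41 − 31 = 10 remain).
10 into November → November 10.

November 10, 2030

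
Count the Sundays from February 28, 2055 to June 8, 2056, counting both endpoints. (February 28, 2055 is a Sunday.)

February 28, 2055 is a Sunday; the first Sunday on or after it is February 28, 2055.
From February 28, 2055 to June 8, 2056: 306 + 160 = 466 days (rest of 2055, to June 8, 2056 in 2056).
466 ÷ 7 = 66 full weeks with remainder 4, so 66 more Sundays after the first → 67.

67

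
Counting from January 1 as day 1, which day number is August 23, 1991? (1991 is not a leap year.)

235

Days in months before August: 31 + 28 + 31 + 30 + 31 + 30 + 31 = 212.
Plus 23 days into August → day 235.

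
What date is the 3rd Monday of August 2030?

August 19, 2030

The first Monday of August 2030 is August 5.
The 3rd Monday is 2 weeks later: 5 + 14 = 19.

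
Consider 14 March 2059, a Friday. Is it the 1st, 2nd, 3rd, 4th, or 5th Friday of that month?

Day 14 falls in week ⌈14/7⌉ of the month.
Days 1–7 hold the 1st Friday, 8–14 the 2nd, 15–21 the 3rd, 22–28 the 4th, 29–31 the 5th.
14 is in the range for the 2nd.

2nd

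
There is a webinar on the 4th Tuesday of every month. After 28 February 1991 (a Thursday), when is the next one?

26 March 1991

February 1991 starts on a Friday; its first Tuesday is the 5th, so the 4th Tuesday is the 26th — 26 February 1991.
That is not after 28 February 1991, so look at March 1991.
March 1991 starts on a Friday; its first Tuesday is the 5th, so the 4th Tuesday is the 26th — 26 March 1991.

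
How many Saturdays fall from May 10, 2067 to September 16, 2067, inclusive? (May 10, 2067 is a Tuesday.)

18

May 10, 2067 is a Tuesday; the first Saturday on or after it is May 14, 2067 (4 days later).
From May 14, 2067 to September 16, 2067: 17 + 30 + 31 + 31 + 16 = 125 days (rest of May, June, July, August, September).
125 ÷ 7 = 17 full weeks with remainder 6, so 17 more Saturdays after the first → 18.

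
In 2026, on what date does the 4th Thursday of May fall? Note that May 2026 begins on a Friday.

May 2026 begins on a Friday, so the first Thursday is May 7 (6 days later).
The 4th Thursday is 3 weeks later: 7 + 21 = 28.

28 May 2026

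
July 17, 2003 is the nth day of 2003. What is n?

Days in months before July: 31 + 28 + 31 + 30 + 31 + 30 = 181.
Plus 17 days into July → day 198.

198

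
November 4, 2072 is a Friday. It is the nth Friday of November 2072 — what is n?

1st

Day 4 falls in week ⌈4/7⌉ of the month.
Days 1–7 hold the 1st Friday, 8–14 the 2nd, 15–21 the 3rd, 22–28 the 4th, 29–31 the 5th.
4 is in the range for the 1st.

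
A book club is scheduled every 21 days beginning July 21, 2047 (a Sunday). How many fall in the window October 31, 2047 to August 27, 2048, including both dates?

15

Occurrences land 21·i days after July 21, 2047 for i = 0, 1, 2, …
October 31, 2047 is 102 days after the start; 102 ÷ 21 = 4 remainder 18; since the remainder is 18, round up to i = 5. First occurrence in the window: #6 on November 3, 2047 (5×21 = 105 days in).
August 27, 2048 is 403 days after the start; 403 ÷ 21 = 19 remainder 4. Last occurrence in the window: #20 on August 23, 2048.
Occurrences #6 through #20: 15 in total.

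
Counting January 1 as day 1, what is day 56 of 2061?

25 February 2061

January has 31 days (56 − 31 = 25 remain).
25 into February → February 25.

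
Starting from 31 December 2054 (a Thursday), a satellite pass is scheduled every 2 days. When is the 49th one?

6 April 2055

The 49th occurrence is 48 intervals after the first: 48 × 2 = 96 days after 31 December 2054.
December has 31 days — 0 days to the end of December leaves 96.
January has 31 days (65 left).
February has 28 days (37 left).
March has 31 days (6 left).
6 days into April → 6 April 2055.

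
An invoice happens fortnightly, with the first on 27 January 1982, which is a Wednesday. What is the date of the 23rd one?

The 23rd occurrence is 22 intervals after the first: 22 × 14 = 308 days after 27 January 1982.
January has 31 days — 4 days to the end of January leaves 304.
February has 28 days (276 left).
March has 31 days (245 left).
April has 30 days (215 left).
May has 31 days (184 left).
June has 30 days (154 left).
July has 31 days (123 left).
August has 31 days (92 left).
September has 30 days (62 left).
October has 31 days (31 left).
November has 30 days (1 left).
1 day into December → 1 December 1982.

1 December 1982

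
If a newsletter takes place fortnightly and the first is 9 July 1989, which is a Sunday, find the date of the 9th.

The 9th occurrence is 8 intervals after the first: 8 × 14 = 112 days after 9 July 1989.
July has 31 days — 22 days to the end of July leaves 90.
August has 31 days (59 left).
September has 30 days (29 left).
29 days into October → 29 October 1989.

29 October 1989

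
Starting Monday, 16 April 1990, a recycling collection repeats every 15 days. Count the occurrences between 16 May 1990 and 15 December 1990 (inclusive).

15

Occurrences land 15·i days after 16 April 1990 for i = 0, 1, 2, …
16 May 1990 is 30 days after the start; 30 ÷ 15 = 2 remainder 0. First occurrence in the window: #3 on 16 May 1990 (2×15 = 30 days in).
15 December 1990 is 243 days after the start; 243 ÷ 15 = 16 remainder 3. Last occurrence in the window: #17 on 12 December 1990.
Occurrences #3 through #17: 15 in total.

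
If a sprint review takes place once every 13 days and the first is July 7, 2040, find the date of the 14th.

December 23, 2040

The 14th occurrence is 13 intervals after the first: 13 × 13 = 169 days after July 7, 2040.
July has 31 days — 24 days to the end of July leaves 145.
August has 31 days (114 left).
September has 30 days (84 left).
October has 31 days (53 left).
November has 30 days (23 left).
23 days into December → December 23, 2040.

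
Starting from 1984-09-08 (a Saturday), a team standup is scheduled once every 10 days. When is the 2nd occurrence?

The 2nd occurrence is 1 interval after the first: 1 × 10 = 10 days after 1984-09-08.
10 days later is 1984-09-18.

1984-09-18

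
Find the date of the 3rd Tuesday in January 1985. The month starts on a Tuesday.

January 1985 begins on a Tuesday, so the first Tuesday is January 1.
The 3rd Tuesday is 2 weeks later: 1 + 14 = 15.

January 15, 1985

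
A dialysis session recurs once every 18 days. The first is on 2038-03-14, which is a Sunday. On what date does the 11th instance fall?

2038-09-10

The 11th occurrence is 10 intervals after the first: 10 × 18 = 180 days after 2038-03-14.
March has 31 days — 17 days to the end of March leaves 163.
April has 30 days (133 left).
May has 31 days (102 left).
June has 30 days (72 left).
July has 31 days (41 left).
August has 31 days (10 left).
10 days into September → 2038-09-10.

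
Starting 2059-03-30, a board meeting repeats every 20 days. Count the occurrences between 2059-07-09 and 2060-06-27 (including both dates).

17

Occurrences land 20·i days after 2059-03-30 for i = 0, 1, 2, …
2059-07-09 is 101 days after the start; 101 ÷ 20 = 5 remainder 1; since the remainder is 1, round up to i = 6. First occurrence in the window: #7 on 2059-07-28 (6×20 = 120 days in).
2060-06-27 is 455 days after the start; 455 ÷ 20 = 22 remainder 15. Last occurrence in the window: #23 on 2060-06-12.
Occurrences #7 through #23: 17 in total.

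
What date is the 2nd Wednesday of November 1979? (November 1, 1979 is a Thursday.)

14 November 1979

November 1979 begins on a Thursday, so the first Wednesday is November 7 (6 days later).
The 2nd Wednesday is 1 weeks later: 7 + 7 = 14.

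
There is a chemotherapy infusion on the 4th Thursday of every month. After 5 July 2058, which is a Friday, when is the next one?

July 2058 starts on a Monday; its first Thursday is the 4th, so the 4th Thursday is the 25th — 25 July 2058.
25 July 2058 is after 5 July 2058, so that is the next one.

25 July 2058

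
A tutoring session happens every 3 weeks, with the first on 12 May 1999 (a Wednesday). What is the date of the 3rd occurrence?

23 June 1999

The 3rd occurrence is 2 intervals after the first: 2 × 21 = 42 days after 12 May 1999.
May has 31 days — 19 days to the end of May leaves 23.
23 days into June → 23 June 1999.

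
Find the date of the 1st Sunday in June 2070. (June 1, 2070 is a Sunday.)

1 June 2070

June 2070 begins on a Sunday, so the first Sunday is June 1.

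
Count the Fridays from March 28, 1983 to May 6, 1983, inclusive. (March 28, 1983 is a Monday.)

6

March 28, 1983 is a Monday; the first Friday on or after it is April 1, 1983 (4 days later).
From April 1, 1983 to May 6, 1983: 29 + 6 = 35 days (rest of April, May).
35 ÷ 7 = 5 full weeks with remainder 0, so 5 more Fridays after the first → 6.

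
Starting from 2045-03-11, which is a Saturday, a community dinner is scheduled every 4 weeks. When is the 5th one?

2045-07-01

The 5th occurrence is 4 intervals after the first: 4 × 28 = 112 days after 2045-03-11.
March has 31 days — 20 days to the end of March leaves 92.
April has 30 days (62 left).
May has 31 days (31 left).
June has 30 days (1 left).
1 day into July → 2045-07-01.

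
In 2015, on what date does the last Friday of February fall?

February 2015 begins on a Sunday, so the first Friday is February 6 (5 days later).
February 2015 has 28 days. Adding weeks: 6, 13, 20, 27 — the last one ≤ 28 is the 27th.

27 February 2015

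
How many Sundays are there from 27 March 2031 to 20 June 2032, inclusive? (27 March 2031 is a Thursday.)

65

27 March 2031 is a Thursday; the first Sunday on or after it is 30 March 2031 (3 days later).
From 30 March 2031 to 20 June 2032: 276 + 172 = 448 days (rest of 2031, to 20 June 2032 in 2032).
448 ÷ 7 = 64 full weeks with remainder 0, so 64 more Sundays after the first → 65.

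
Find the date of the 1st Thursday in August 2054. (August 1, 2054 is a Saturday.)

6 August 2054

August 2054 begins on a Saturday, so the first Thursday is August 6 (5 days later).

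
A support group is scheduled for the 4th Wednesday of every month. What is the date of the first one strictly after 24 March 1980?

26 March 1980

March 1980 starts on a Saturday; its first Wednesday is the 5th, so the 4th Wednesday is the 26th — 26 March 1980.
26 March 1980 is after 24 March 1980, so that is the next one.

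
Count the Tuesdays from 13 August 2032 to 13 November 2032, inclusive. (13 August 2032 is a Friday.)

13

13 August 2032 is a Friday; the first Tuesday on or after it is 17 August 2032 (4 days later).
From 17 August 2032 to 13 November 2032: 14 + 30 + 31 + 13 = 88 days (rest of August, September, October, November).
88 ÷ 7 = 12 full weeks with remainder 4, so 12 more Tuesdays after the first → 13.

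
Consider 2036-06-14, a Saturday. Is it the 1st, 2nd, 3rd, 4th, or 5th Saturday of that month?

Day 14 falls in week ⌈14/7⌉ of the month.
Days 1–7 hold the 1st Saturday, 8–14 the 2nd, 15–21 the 3rd, 22–28 the 4th, 29–31 the 5th.
14 is in the range for the 2nd.

2nd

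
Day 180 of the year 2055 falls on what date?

29 June 2055

January has 31 days (180 − 31 = 149 remain).
February has 28 days (149 − 28 = 121 remain).
March has 31 days (121 − 31 = 90 remain).
April has 30 days (90 − 30 = 60 remain).
May has 31 days (60 − 31 = 29 remain).
29 into June → June 29.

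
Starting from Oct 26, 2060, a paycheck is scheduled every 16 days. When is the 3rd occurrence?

The 3rd occurrence is 2 intervals after the first: 2 × 16 = 32 days after Oct 26, 2060.
Oct has 31 days — 5 days to the end of Oct leaves 27.
27 days into Nov → Nov 27, 2060.

Nov 27, 2060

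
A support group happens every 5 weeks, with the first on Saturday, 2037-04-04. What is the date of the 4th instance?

The 4th occurrence is 3 intervals after the first: 3 × 35 = 105 days after 2037-04-04.
April has 30 days — 26 days to the end of April leaves 79.
May has 31 days (48 left).
June has 30 days (18 left).
18 days into July → 2037-07-18.

2037-07-18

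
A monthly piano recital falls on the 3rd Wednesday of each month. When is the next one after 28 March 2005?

20 April 2005

March 2005 starts on a Tuesday; its first Wednesday is the 2nd, so the 3rd Wednesday is the 16th — 16 March 2005.
That is not after 28 March 2005, so look at April 2005.
April 2005 starts on a Friday; its first Wednesday is the 6th, so the 3rd Wednesday is the 20th — 20 April 2005.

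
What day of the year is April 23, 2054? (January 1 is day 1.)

Days in months before April: 31 + 28 + 31 = 90.
Plus 23 days into April → day 113.

113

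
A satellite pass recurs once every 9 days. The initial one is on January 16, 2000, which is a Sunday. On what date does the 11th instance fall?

April 15, 2000

The 11th occurrence is 10 intervals after the first: 10 × 9 = 90 days after January 16, 2000.
January has 31 days — 15 days to the end of January leaves 75.
February has 29 days (46 left).
March has 31 days (15 left).
15 days into April → April 15, 2000.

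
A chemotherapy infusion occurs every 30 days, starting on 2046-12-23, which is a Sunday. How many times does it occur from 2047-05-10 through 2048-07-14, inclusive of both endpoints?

Occurrences land 30·i days after 2046-12-23 for i = 0, 1, 2, …
2047-05-10 is 138 days after the start; 138 ÷ 30 = 4 remainder 18; since the remainder is 18, round up to i = 5. First occurrence in the window: #6 on 2047-05-22 (5×30 = 150 days in).
2048-07-14 is 569 days after the start; 569 ÷ 30 = 18 remainder 29. Last occurrence in the window: #19 on 2048-06-15.
Occurrences #6 through #19: 14 in total.

14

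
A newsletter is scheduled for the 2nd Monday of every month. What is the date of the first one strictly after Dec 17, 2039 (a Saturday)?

Jan 9, 2040

Dec 2039 starts on a Thursday; its first Monday is the 5th, so the 2nd Monday is the 12th — Dec 12, 2039.
That is not after Dec 17, 2039, so look at Jan 2040.
Jan 2040 starts on a Sunday; its first Monday is the 2nd, so the 2nd Monday is the 9th — Jan 9, 2040.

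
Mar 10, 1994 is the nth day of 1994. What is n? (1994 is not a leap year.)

69

Days in months before Mar: 31 + 28 = 59.
Plus 10 days into Mar → day 69.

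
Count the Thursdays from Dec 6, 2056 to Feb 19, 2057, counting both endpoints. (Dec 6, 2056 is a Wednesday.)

Dec 6, 2056 is a Wednesday; the first Thursday on or after it is Dec 7, 2056 (1 day later).
From Dec 7, 2056 to Feb 19, 2057: 24 + 31 + 19 = 74 days (rest of Dec, Jan, Feb).
74 ÷ 7 = 10 full weeks with remainder 4, so 10 more Thursdays after the first → 11.

11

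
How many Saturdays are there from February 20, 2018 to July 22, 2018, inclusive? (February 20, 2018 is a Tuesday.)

22

February 20, 2018 is a Tuesday; the first Saturday on or after it is February 24, 2018 (4 days later).
From February 24, 2018 to July 22, 2018: 4 + 31 + 30 + 31 + 30 + 22 = 148 days (rest of February, March, April, May, June, July).
148 ÷ 7 = 21 full weeks with remainder 1, so 21 more Saturdays after the first → 22.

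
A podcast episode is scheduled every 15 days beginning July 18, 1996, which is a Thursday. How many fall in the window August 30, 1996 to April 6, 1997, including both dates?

15

Occurrences land 15·i days after July 18, 1996 for i = 0, 1, 2, …
August 30, 1996 is 43 days after the start; 43 ÷ 15 = 2 remainder 13; since the remainder is 13, round up to i = 3. First occurrence in the window: #4 on September 1, 1996 (3×15 = 45 days in).
April 6, 1997 is 262 days after the start; 262 ÷ 15 = 17 remainder 7. Last occurrence in the window: #18 on March 30, 1997.
Occurrences #4 through #18: 15 in total.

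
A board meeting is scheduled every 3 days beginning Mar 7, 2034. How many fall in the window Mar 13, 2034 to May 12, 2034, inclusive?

Occurrences land 3·i days after Mar 7, 2034 for i = 0, 1, 2, …
Mar 13, 2034 is 6 days after the start; 6 ÷ 3 = 2 remainder 0. First occurrence in the window: #3 on Mar 13, 2034 (2×3 = 6 days in).
May 12, 2034 is 66 days after the start; 66 ÷ 3 = 22 remainder 0. Last occurrence in the window: #23 on May 12, 2034.
Occurrences #3 through #23: 21 in total.

21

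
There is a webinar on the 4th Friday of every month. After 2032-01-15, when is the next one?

2032-01-23

January 2032 starts on a Thursday; its first Friday is the 2nd, so the 4th Friday is the 23rd — 2032-01-23.
2032-01-23 is after 2032-01-15, so that is the next one.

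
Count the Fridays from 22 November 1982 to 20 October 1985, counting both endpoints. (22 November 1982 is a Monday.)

152

22 November 1982 is a Monday; the first Friday on or after it is 26 November 1982 (4 days later).
From 26 November 1982 to 20 October 1985: 35 + 365 + 366 + 293 = 1059 days (rest of 1982, 1983, 1984, to 20 October 1985 in 1985).
1059 ÷ 7 = 151 full weeks with remainder 2, so 151 more Fridays after the first → 152.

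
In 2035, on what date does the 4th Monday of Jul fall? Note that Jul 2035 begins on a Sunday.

Jul 2035 begins on a Sunday, so the first Monday is Jul 2 (1 day later).
The 4th Monday is 3 weeks later: 2 + 21 = 23.

Jul 23, 2035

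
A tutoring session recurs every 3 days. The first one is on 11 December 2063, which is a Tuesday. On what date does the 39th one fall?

3 April 2064

The 39th occurrence is 38 intervals after the first: 38 × 3 = 114 days after 11 December 2063.
December has 31 days — 20 days to the end of December leaves 94.
January has 31 days (63 left).
February has 29 days (34 left).
March has 31 days (3 left).
3 days into April → 3 April 2064.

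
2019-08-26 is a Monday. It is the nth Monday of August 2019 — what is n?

Day 26 falls in week ⌈26/7⌉ of the month.
Days 1–7 hold the 1st Monday, 8–14 the 2nd, 15–21 the 3rd, 22–28 the 4th, 29–31 the 5th.
26 is in the range for the 4th.

4th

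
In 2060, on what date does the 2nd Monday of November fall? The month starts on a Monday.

November 8, 2060

November 2060 begins on a Monday, so the first Monday is November 1.
The 2nd Monday is 1 weeks later: 1 + 7 = 8.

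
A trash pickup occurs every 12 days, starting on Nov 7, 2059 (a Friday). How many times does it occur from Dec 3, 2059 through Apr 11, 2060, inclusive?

Occurrences land 12·i days after Nov 7, 2059 for i = 0, 1, 2, …
Dec 3, 2059 is 26 days after the start; 26 ÷ 12 = 2 remainder 2; since the remainder is 2, round up to i = 3. First occurrence in the window: #4 on Dec 13, 2059 (3×12 = 36 days in).
Apr 11, 2060 is 156 days after the start; 156 ÷ 12 = 13 remainder 0. Last occurrence in the window: #14 on Apr 11, 2060.
Occurrences #4 through #14: 11 in total.

11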